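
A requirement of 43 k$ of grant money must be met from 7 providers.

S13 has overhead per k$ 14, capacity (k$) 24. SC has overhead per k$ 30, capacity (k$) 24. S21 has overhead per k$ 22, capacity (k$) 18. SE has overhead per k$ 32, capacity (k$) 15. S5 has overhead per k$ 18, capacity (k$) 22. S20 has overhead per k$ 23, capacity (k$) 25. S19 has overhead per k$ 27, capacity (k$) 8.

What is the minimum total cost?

Use providers in increasing cost order.
S13 at 14: take all 24 k$ → 19 still needed.
S5 at 18: take 19 of its 22 → requirement met.
S21, S20, S19, SC, SE: unused.
Cost = 24×14 + 19×18 = 678.

678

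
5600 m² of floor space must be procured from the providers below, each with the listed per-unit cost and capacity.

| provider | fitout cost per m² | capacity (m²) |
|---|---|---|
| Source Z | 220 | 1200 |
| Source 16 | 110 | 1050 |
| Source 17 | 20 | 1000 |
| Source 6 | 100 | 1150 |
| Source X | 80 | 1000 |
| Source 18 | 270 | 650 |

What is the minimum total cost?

Use providers in increasing cost order.
Take 1000 from Source 17 at 20 — need 4600 more.
Take 1000 from Source X at 80 — need 3600 more.
Take 1150 from Source 6 at 100 — need 2450 more.
Source 16 at 110: take all 1050 m² — 1400 still needed.
Take 1200 from Source Z at 220 — need 200 more.
Source 18 (270): take the remaining 200 — done.
Cost = 1000×20 + 1000×80 + 1150×100 + 1050×110 + 1200×220 + 200×270 = 648500.

648500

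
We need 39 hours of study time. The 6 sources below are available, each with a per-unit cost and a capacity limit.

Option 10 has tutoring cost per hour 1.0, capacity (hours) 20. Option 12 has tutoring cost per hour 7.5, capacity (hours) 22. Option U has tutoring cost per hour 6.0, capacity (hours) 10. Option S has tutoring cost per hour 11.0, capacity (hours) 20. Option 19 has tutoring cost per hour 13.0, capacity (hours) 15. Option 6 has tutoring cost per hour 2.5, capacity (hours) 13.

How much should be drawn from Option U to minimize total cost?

Use sources in increasing cost order.
Option 10 (1.0): use full 20 — 19 hours to go.
Take 13 from Option 6 at 2.5 — need 6 more.
Option U at 6.0: take 6 of its 10 — requirement met.
Option 12, Option S, Option 19: unused.

6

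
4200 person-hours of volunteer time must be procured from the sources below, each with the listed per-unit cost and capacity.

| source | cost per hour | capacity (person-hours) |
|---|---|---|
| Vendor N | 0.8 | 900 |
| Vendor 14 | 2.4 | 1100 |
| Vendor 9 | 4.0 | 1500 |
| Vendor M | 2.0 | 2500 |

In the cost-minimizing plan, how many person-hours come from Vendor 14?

Fill from the cheapest source first.
Vendor N (0.8): use full 900 → 3300 person-hours to go.
Vendor M at 2.0: take all 2500 person-hours → 800 still needed.
Vendor 14 (2.4): take the remaining 800 → done.
Vendor 9: unused.

800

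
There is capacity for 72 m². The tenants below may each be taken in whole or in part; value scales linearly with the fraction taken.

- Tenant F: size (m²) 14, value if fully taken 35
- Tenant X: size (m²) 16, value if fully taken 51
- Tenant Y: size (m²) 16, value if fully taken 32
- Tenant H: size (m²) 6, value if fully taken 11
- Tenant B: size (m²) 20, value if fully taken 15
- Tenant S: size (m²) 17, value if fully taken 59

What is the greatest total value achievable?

190.25

Best value per unit of size first: Tenant S 59/17≈3.47, Tenant X 51/16≈3.19, Tenant F 35/14≈2.5, Tenant Y 32/16≈2, Tenant H 11/6≈1.83, Tenant B 15/20≈0.75.
Take all of Tenant S (17 m², value 59) — 55 m² left.
Tenant X: take in full, 16 m² for value 51 — 39 left.
All 14 m² of Tenant F fit (value 35) — 25 remain.
Take all of Tenant Y (16 m², value 32) — 9 m² left.
Tenant H: take in full, 6 m² for value 11 — 3 left.
3 m² left: a 3/20 share of Tenant B gives 15×3/20 = 2.25.
Total value = 190.25.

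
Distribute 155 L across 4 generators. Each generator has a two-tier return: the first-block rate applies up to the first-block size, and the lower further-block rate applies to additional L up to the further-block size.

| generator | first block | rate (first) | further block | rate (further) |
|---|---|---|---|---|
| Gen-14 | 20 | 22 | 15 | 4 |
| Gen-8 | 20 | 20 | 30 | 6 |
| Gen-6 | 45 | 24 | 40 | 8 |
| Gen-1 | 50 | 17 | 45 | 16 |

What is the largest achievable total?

3090

Rank every tier by rate: Gen-6/T1 24 > Gen-14/T1 22 > Gen-8/T1 20 > Gen-1/T1 17 > Gen-1/T2 16 > Gen-6/T2 8 > Gen-8/T2 6 > Gen-14/T2 4.
Gen-6/T1 (24): +45 ; 110 left.
Gen-14/T1 (22): +20 ; 90 left.
Gen-8 T1 at 20: fill all 20 ; 70 left.
Fill Gen-1 T1 block (50 at 17) ; 20 left.
Gen-1/T2: +20 of 45 at 16; pool empty.
Total = 24×45 + 22×20 + 20×20 + 17×50 + 16×20 = 3090.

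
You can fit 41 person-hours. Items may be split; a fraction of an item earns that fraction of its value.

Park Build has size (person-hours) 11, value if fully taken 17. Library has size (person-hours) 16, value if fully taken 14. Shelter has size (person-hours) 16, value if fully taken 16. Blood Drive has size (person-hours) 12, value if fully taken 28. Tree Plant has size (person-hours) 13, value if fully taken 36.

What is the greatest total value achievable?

Sort by value density: Tree Plant 36/13≈2.77, Blood Drive 28/12≈2.33, Park Build 17/11≈1.55, Shelter 16/16≈1, Library 14/16≈0.875.
Tree Plant: take in full, 13 person-hours for value 36 ; 28 left.
Blood Drive: take in full, 12 person-hours for value 28 ; 16 left.
Park Build: take in full, 11 person-hours for value 17 ; 5 left.
Only 5 person-hours remain; take 5/16 of Shelter for value 16×5/16 = 5.
Total value = 86.

86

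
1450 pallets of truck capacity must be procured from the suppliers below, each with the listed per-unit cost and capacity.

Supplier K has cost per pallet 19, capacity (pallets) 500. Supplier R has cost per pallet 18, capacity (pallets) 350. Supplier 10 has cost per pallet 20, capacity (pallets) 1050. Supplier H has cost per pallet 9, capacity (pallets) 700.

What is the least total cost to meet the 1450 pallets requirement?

20200

Fill from the cheapest supplier first.
Take 700 from Supplier H at 9 ; need 750 more.
Take 350 from Supplier R at 18 ; need 400 more.
Supplier K at 19: take 400 of its 500 ; requirement met.
Supplier 10: unused.
Cost = 700×9 + 350×18 + 400×19 = 20200.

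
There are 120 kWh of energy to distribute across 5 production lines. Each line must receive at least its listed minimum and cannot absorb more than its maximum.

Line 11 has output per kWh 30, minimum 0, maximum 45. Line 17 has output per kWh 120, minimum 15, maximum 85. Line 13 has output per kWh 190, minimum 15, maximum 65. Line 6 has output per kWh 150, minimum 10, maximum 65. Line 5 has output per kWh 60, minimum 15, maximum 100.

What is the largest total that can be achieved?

Meeting every minimum uses 0+15+15+10+15 = 55 kWh, leaving 65.
Order the production lines by output per kWh: Line 13 190 > Line 6 150 > Line 17 120 > Line 5 60 > Line 11 30.
Line 13 takes 50 more to reach its cap of 65 — 15 left.
Only 15 left; Line 6 takes them to reach 25.
Total = 120×15 + 190×65 + 150×25 + 60×15 = 18800.

18800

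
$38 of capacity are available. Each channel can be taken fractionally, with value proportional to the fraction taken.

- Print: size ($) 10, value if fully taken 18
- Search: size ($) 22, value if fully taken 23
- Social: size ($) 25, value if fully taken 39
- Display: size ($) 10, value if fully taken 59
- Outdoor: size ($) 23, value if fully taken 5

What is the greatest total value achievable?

105.08

Rank by value-to-size ratio: Display 59/10≈5.9, Print 18/10≈1.8, Social 39/25≈1.56, Search 23/22≈1.05, Outdoor 5/23≈0.217.
All 10 $ of Display fit (value 59) → 28 remain.
Print: take in full, 10 $ for value 18 → 18 left.
Fill the last 18 $ with part of Social: 18/25 of it earns 28.08.
Total value = 105.08.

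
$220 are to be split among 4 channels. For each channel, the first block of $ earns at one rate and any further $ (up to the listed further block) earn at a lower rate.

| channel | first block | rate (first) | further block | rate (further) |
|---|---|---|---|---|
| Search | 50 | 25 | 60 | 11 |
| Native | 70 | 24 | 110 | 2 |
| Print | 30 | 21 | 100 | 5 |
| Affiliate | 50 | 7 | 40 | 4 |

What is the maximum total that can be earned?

4290

Order all 8 blocks by rate: Search/first 25 > Native/first 24 > Print/first 21 > Search/second 11 > Affiliate/first 7 > Print/second 5 > Affiliate/second 4 > Native/second 2.
Fill Search first block (50 at 25) — 170 left.
Fill Native first block (70 at 24) — 100 left.
Print/first (21): +30 — 70 left.
Search/second (11): +60 — 10 left.
Affiliate first at 7: only 10 left, fill 10.
Total = 25×50 + 24×70 + 21×30 + 11×60 + 7×10 = 4290.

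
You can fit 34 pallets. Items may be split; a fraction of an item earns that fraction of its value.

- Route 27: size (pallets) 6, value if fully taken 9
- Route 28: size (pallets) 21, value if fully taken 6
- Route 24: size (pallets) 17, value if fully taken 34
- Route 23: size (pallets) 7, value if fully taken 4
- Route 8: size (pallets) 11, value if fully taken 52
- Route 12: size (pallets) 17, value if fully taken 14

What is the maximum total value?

95

Best value per unit of size first: Route 8 52/11≈4.73, Route 24 34/17≈2, Route 27 9/6≈1.5, Route 12 14/17≈0.824, Route 23 4/7≈0.571, Route 28 6/21≈0.286.
Route 8: take in full, 11 pallets for value 52 → 23 left.
Route 24: take in full, 17 pallets for value 34 → 6 left.
Route 27: take in full, 6 pallets for value 9 → 0 left.
Total value = 95.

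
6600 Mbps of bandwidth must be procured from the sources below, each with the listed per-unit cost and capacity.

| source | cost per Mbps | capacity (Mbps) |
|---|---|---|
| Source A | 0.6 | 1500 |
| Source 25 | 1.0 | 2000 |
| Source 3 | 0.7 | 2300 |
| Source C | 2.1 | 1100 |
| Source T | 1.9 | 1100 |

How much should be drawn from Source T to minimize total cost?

800

Fill from the cheapest source first.
Take 1500 from Source A at 0.6 → need 5100 more.
Source 3 at 0.7: take all 2300 Mbps → 2800 still needed.
Take 2000 from Source 25 at 1.0 → need 800 more.
Take 800 from Source T at 1.9 to finish.
Source C: unused.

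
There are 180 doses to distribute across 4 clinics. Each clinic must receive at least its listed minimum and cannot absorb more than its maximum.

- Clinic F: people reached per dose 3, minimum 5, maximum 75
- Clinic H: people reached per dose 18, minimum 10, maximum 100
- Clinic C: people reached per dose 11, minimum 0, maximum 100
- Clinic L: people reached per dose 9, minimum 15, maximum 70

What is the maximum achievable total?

2610

Meeting every minimum uses 5+10+0+15 = 30 doses, leaving 150.
Order the clinics by people reached per dose: Clinic H 18 > Clinic C 11 > Clinic L 9 > Clinic F 3.
Give Clinic H 90 more to hit its cap of 100 ; 60 left.
Clinic C: +60 (room for 100) → 60. Pool exhausted.
Total = 3×5 + 18×100 + 11×60 + 9×15 = 2610.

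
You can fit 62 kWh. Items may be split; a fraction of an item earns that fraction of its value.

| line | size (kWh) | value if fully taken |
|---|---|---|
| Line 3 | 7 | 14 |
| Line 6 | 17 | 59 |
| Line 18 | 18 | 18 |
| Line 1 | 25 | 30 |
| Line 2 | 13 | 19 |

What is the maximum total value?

Sort by value density: Line 6 59/17≈3.47, Line 3 14/7≈2, Line 2 19/13≈1.46, Line 1 30/25≈1.2, Line 18 18/18≈1.
All 17 kWh of Line 6 fit (value 59) → 45 remain.
Line 3: take in full, 7 kWh for value 14 → 38 left.
All 13 kWh of Line 2 fit (value 19) → 25 remain.
Line 1: take in full, 25 kWh for value 30 → 0 left.
Total value = 122.

122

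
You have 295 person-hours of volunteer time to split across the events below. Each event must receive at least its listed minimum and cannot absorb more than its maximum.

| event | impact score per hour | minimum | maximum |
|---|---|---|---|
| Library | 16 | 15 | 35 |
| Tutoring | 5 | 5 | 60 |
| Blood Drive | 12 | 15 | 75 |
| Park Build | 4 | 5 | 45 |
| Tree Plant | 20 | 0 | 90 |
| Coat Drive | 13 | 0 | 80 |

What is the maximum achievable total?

4370

Meeting every minimum uses 15+5+15+5+0+0 = 40 person-hours, leaving 255.
Rank by impact score per hour: Tree Plant 20 > Library 16 > Coat Drive 13 > Blood Drive 12 > Tutoring 5 > Park Build 4.
Give Tree Plant 90 more to hit its cap of 90 — 165 left.
Library takes 20 more to reach its cap of 35 — 145 left.
Give Coat Drive 80 more to hit its cap of 80 — 65 left.
Give Blood Drive 60 more to hit its cap of 75 — 5 left.
Tutoring: +5 (room for 55) → 10. Pool exhausted.
Total = 16×35 + 5×10 + 12×75 + 4×5 + 20×90 + 13×80 = 4370.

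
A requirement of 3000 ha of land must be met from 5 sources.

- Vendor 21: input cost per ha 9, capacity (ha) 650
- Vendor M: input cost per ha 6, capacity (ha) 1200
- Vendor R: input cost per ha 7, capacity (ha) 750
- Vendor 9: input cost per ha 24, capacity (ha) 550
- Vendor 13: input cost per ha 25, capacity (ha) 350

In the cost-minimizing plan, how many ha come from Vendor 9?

Use sources in increasing cost order.
Vendor M (6): use full 1200 — 1800 ha to go.
Vendor R at 7: take all 750 ha — 1050 still needed.
Take 650 from Vendor 21 at 9 — need 400 more.
Vendor 9 at 24: take 400 of its 550 — requirement met.
Vendor 13: unused.

400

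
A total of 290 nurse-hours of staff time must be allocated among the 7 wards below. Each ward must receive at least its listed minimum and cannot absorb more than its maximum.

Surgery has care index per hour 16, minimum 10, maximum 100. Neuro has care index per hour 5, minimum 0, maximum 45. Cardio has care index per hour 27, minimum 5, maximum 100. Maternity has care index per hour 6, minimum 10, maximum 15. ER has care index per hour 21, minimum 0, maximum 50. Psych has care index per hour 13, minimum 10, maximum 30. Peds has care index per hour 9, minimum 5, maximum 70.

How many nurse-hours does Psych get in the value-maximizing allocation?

Meeting every minimum uses 10+0+5+10+0+10+5 = 40 nurse-hours, leaving 250.
Order the wards by care index per hour: Cardio 27 > ER 21 > Surgery 16 > Psych 13 > Peds 9 > Maternity 6 > Neuro 5.
Cardio: +95 to 100 (cap) ; 155 left.
Give ER 50 more to hit its cap of 50 ; 105 left.
Give Surgery 90 more to hit its cap of 100 ; 15 left.
Only 15 left; Psych takes them to reach 25.

25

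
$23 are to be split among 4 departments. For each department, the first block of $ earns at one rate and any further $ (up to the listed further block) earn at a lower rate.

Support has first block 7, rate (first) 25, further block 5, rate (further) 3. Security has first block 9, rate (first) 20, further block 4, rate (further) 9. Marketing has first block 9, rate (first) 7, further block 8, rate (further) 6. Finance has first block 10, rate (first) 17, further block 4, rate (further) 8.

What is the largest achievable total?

474

Treat each block as its own option and order by rate: Support/tier1 25 > Security/tier1 20 > Finance/tier1 17 > Security/tier2 9 > Finance/tier2 8 > Marketing/tier1 7 > Marketing/tier2 6 > Support/tier2 3.
Fill Support tier1 block (7 at 25) → 16 left.
Security/tier1 (20): +9 → 7 left.
Finance/tier1: +7 of 10 at 17; pool empty.
Total = 25×7 + 20×9 + 17×7 = 474.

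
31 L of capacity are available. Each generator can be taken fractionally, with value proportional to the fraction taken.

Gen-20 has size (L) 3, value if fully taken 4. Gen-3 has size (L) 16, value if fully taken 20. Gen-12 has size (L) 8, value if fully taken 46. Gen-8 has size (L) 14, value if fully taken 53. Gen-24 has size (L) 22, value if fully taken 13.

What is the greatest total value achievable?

110.5

Best value per unit of size first: Gen-12 46/8≈5.75, Gen-8 53/14≈3.79, Gen-20 4/3≈1.33, Gen-3 20/16≈1.25, Gen-24 13/22≈0.591.
Gen-12: take in full, 8 L for value 46 ; 23 left.
Gen-8: take in full, 14 L for value 53 ; 9 left.
All 3 L of Gen-20 fit (value 4) ; 6 remain.
Fill the last 6 L with part of Gen-3: 6/16 of it earns 7.5.
Total value = 110.5.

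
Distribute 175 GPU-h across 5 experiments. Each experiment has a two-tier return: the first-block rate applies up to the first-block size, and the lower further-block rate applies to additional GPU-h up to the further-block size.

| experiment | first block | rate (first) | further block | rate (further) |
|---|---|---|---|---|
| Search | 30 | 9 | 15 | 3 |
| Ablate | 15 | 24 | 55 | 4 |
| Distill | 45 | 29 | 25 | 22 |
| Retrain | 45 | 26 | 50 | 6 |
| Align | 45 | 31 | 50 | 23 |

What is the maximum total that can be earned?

4805

Rank every tier by rate: Align/first 31 > Distill/first 29 > Retrain/first 26 > Ablate/first 24 > Align/second 23 > Distill/second 22 > Search/first 9 > Retrain/second 6 > Ablate/second 4 > Search/second 3.
Fill Align first block (45 at 31) → 130 left.
Distill/first (29): +45 → 85 left.
Retrain first at 26: fill all 45 → 40 left.
Fill Ablate first block (15 at 24) → 25 left.
25 remain; put them into Align second at 23.
Total = 31×45 + 29×45 + 26×45 + 24×15 + 23×25 = 4805.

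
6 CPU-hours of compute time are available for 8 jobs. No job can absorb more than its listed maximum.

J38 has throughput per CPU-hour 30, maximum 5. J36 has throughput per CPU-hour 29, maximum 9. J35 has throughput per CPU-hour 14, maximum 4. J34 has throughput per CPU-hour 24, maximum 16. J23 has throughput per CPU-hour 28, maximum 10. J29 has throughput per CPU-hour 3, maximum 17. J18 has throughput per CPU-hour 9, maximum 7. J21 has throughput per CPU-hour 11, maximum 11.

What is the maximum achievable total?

179

Highest throughput per CPU-hour first: J38 30 > J36 29 > J23 28 > J34 24 > J35 14 > J21 11 > J18 9 > J29 3.
J38: +5 to 5 (cap) — 1 left.
Only 1 left; J36 takes them to reach 1.
Total = 30×5 + 29×1 = 179.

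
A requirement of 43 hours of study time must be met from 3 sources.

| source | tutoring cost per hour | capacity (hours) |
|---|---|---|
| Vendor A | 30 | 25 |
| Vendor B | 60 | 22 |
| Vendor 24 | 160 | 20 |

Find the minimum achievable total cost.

Use sources in increasing cost order.
Take 25 from Vendor A at 30 → need 18 more.
Take 18 from Vendor B at 60 to finish.
Vendor 24: unused.
Cost = 25×30 + 18×60 = 1830.

1830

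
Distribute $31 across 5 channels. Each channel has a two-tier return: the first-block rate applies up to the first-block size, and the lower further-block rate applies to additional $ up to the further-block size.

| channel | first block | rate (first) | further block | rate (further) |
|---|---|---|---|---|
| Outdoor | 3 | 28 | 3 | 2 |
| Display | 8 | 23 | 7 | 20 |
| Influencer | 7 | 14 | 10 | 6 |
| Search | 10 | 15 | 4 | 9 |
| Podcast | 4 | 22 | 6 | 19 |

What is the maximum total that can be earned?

655

Order all 10 blocks by rate: Outdoor/T1 28 > Display/T1 23 > Podcast/T1 22 > Display/T2 20 > Podcast/T2 19 > Search/T1 15 > Influencer/T1 14 > Search/T2 9 > Influencer/T2 6 > Outdoor/T2 2.
Outdoor/T1 (28): +3 — 28 left.
Display/T1 (23): +8 — 20 left.
Podcast T1 at 22: fill all 4 — 16 left.
Display/T2 (20): +7 — 9 left.
Fill Podcast T2 block (6 at 19) — 3 left.
Search T1 at 15: only 3 left, fill 3.
Total = 28×3 + 23×8 + 22×4 + 20×7 + 19×6 + 15×3 = 655.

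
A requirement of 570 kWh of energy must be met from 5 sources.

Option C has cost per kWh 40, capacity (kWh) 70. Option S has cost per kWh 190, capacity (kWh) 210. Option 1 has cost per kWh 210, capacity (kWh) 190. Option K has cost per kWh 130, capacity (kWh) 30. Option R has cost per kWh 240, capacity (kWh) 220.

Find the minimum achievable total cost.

Use sources in increasing cost order.
Option C (40): use full 70 — 500 kWh to go.
Option K (130): use full 30 — 470 kWh to go.
Option S (190): use full 210 — 260 kWh to go.
Take 190 from Option 1 at 210 — need 70 more.
Take 70 from Option R at 240 to finish.
Cost = 70×40 + 30×130 + 210×190 + 190×210 + 70×240 = 103300.

103300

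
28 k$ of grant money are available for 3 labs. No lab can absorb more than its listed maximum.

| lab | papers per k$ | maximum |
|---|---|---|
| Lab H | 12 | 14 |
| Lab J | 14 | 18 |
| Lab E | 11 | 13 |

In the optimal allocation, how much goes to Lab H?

Order the labs by papers per k$: Lab J 14 > Lab H 12 > Lab E 11.
Lab J: +18 to 18 (cap) — 10 left.
Lab H: +10 (room for 14) → 10. Pool exhausted.

10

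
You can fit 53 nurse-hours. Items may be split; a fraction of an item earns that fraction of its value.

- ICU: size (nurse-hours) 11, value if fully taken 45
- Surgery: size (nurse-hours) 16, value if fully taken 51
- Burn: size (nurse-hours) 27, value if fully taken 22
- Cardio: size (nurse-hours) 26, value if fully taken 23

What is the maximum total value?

119

Rank by value-to-size ratio: ICU 45/11≈4.09, Surgery 51/16≈3.19, Cardio 23/26≈0.885, Burn 22/27≈0.815.
Take all of ICU (11 nurse-hours, value 45) ; 42 nurse-hours left.
All 16 nurse-hours of Surgery fit (value 51) ; 26 remain.
All 26 nurse-hours of Cardio fit (value 23) ; 0 remain.
Total value = 119.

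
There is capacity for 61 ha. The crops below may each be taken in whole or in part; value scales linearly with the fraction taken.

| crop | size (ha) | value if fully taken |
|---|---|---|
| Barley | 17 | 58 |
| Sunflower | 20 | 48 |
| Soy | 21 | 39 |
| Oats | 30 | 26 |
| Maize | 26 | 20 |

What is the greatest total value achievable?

147.6

Rank by value-to-size ratio: Barley 58/17≈3.41, Sunflower 48/20≈2.4, Soy 39/21≈1.86, Oats 26/30≈0.867, Maize 20/26≈0.769.
Take all of Barley (17 ha, value 58) — 44 ha left.
All 20 ha of Sunflower fit (value 48) — 24 remain.
Soy: take in full, 21 ha for value 39 — 3 left.
Fill the last 3 ha with part of Oats: 3/30 of it earns 2.6.
Total value = 147.6.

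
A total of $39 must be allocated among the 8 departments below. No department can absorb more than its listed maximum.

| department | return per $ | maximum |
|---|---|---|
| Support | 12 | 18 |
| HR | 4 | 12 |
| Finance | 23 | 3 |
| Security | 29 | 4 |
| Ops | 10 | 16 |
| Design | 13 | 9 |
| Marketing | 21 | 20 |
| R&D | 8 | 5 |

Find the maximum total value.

758

Order the departments by return per $: Security 29 > Finance 23 > Marketing 21 > Design 13 > Support 12 > Ops 10 > R&D 8 > HR 4.
Give Security 4 to hit its cap of 4 — 35 left.
Finance takes 3 to reach its cap of 3 — 32 left.
Give Marketing 20 to hit its cap of 20 — 12 left.
Design takes 9 to reach its cap of 9 — 3 left.
Only 3 left; Support takes them to reach 3.
Total = 12×3 + 23×3 + 29×4 + 13×9 + 21×20 = 758.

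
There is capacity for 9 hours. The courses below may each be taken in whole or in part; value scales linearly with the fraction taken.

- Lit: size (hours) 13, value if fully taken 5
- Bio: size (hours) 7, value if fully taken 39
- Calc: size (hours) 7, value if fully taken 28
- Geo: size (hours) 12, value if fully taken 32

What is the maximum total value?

47

Sort by value density: Bio 39/7≈5.57, Calc 28/7≈4, Geo 32/12≈2.67, Lit 5/13≈0.385.
Take all of Bio (7 hours, value 39) ; 2 hours left.
2 hours left: a 2/7 share of Calc gives 28×2/7 = 8.
Total value = 47.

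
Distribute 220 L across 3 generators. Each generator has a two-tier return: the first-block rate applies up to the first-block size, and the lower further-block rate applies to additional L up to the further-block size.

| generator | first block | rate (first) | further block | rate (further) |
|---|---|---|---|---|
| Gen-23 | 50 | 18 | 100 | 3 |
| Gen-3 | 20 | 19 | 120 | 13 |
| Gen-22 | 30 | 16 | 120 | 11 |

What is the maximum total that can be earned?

3320

Rank every tier by rate: Gen-3/T1 19 > Gen-23/T1 18 > Gen-22/T1 16 > Gen-3/T2 13 > Gen-22/T2 11 > Gen-23/T2 3.
Fill Gen-3 T1 block (20 at 19) ; 200 left.
Fill Gen-23 T1 block (50 at 18) ; 150 left.
Gen-22 T1 at 16: fill all 30 ; 120 left.
Gen-3/T2 (13): +120 ; 0 left.
Total = 19×20 + 18×50 + 16×30 + 13×120 = 3320.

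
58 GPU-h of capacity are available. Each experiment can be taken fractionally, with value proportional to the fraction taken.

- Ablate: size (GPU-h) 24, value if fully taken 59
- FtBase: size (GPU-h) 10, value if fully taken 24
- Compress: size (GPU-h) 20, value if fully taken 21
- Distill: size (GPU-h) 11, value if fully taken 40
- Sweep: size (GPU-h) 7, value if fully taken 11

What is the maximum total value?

Rank by value-to-size ratio: Distill 40/11≈3.64, Ablate 59/24≈2.46, FtBase 24/10≈2.4, Sweep 11/7≈1.57, Compress 21/20≈1.05.
All 11 GPU-h of Distill fit (value 40) — 47 remain.
Ablate: take in full, 24 GPU-h for value 59 — 23 left.
Take all of FtBase (10 GPU-h, value 24) — 13 GPU-h left.
All 7 GPU-h of Sweep fit (value 11) — 6 remain.
Only 6 GPU-h remain; take 6/20 of Compress for value 21×6/20 = 6.3.
Total value = 140.3.

140.3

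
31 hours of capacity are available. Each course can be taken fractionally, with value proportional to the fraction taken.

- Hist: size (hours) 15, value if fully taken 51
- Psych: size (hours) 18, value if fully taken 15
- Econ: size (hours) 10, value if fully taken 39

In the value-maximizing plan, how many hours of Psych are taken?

6

Rank by value-to-size ratio: Econ 39/10≈3.9, Hist 51/15≈3.4, Psych 15/18≈0.833.
Take all of Econ (10 hours, value 39) → 21 hours left.
Hist: take in full, 15 hours for value 51 → 6 left.
Fill the last 6 hours with part of Psych: 6/18 of it earns 5.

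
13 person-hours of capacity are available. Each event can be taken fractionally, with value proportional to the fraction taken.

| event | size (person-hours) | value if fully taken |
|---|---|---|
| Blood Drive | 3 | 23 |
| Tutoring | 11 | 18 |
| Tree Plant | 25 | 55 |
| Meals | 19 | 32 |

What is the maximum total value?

Best value per unit of size first: Blood Drive 23/3≈7.67, Tree Plant 55/25≈2.2, Meals 32/19≈1.68, Tutoring 18/11≈1.64.
All 3 person-hours of Blood Drive fit (value 23) — 10 remain.
10 person-hours left: a 10/25 share of Tree Plant gives 55×10/25 = 22.
Total value = 45.

45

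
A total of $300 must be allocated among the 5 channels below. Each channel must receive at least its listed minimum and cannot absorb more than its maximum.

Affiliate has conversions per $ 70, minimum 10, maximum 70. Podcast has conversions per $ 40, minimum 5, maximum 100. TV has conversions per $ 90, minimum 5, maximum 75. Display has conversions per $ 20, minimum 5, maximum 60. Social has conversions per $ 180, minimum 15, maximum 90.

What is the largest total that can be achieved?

Meeting every minimum uses 10+5+5+5+15 = 40 $, leaving 260.
Highest conversions per $ first: Social 180 > TV 90 > Affiliate 70 > Podcast 40 > Display 20.
Social: +75 to 90 (cap) → 185 left.
TV takes 70 more to reach its cap of 75 → 115 left.
Give Affiliate 60 more to hit its cap of 70 → 55 left.
Podcast has room for 95 more but only 55 remain, so it gets 60.
Total = 70×70 + 40×60 + 90×75 + 20×5 + 180×90 = 30350.

30350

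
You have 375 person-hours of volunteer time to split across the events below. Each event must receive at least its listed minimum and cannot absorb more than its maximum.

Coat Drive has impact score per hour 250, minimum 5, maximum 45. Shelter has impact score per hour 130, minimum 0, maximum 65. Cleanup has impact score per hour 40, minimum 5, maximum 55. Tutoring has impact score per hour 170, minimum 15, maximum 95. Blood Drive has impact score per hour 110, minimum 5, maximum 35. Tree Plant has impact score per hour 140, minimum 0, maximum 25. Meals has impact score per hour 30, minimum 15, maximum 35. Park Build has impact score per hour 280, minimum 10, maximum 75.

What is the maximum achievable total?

Meeting every minimum uses 5+0+5+15+5+0+15+10 = 55 person-hours, leaving 320.
Order the events by impact score per hour: Park Build 280 > Coat Drive 250 > Tutoring 170 > Tree Plant 140 > Shelter 130 > Blood Drive 110 > Cleanup 40 > Meals 30.
Park Build takes 65 more to reach its cap of 75 → 255 left.
Coat Drive takes 40 more to reach its cap of 45 → 215 left.
Tutoring takes 80 more to reach its cap of 95 → 135 left.
Tree Plant: +25 to 25 (cap) → 110 left.
Shelter: +65 to 65 (cap) → 45 left.
Give Blood Drive 30 more to hit its cap of 35 → 15 left.
Cleanup: +15 (room for 50) → 20. Pool exhausted.
Total = 250×45 + 130×65 + 40×20 + 170×95 + 110×35 + 140×25 + 30×15 + 280×75 = 65450.

65450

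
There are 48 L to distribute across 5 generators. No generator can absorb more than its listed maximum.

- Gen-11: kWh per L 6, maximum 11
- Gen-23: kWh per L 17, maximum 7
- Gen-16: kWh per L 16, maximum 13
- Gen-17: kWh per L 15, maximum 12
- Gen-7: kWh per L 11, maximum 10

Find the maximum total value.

653

Rank by kWh per L: Gen-23 17 > Gen-16 16 > Gen-17 15 > Gen-7 11 > Gen-11 6.
Give Gen-23 7 to hit its cap of 7 — 41 left.
Gen-16 takes 13 to reach its cap of 13 — 28 left.
Gen-17: +12 to 12 (cap) — 16 left.
Gen-7: +10 to 10 (cap) — 6 left.
Only 6 left; Gen-11 takes them to reach 6.
Total = 6×6 + 17×7 + 16×13 + 15×12 + 11×10 = 653.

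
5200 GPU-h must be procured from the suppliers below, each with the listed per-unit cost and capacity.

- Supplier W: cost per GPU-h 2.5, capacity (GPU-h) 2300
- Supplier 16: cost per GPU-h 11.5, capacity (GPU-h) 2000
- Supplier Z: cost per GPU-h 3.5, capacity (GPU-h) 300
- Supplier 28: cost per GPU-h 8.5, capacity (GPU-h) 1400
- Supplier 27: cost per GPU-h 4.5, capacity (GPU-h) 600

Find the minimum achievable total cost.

Cheapest first:
Take 2300 from Supplier W at 2.5 → need 2900 more.
Supplier Z (3.5): use full 300 → 2600 GPU-h to go.
Supplier 27 at 4.5: take all 600 GPU-h → 2000 still needed.
Supplier 28 at 8.5: take all 1400 GPU-h → 600 still needed.
Supplier 16 (11.5): take the remaining 600 → done.
Cost = 2300×2.5 + 300×3.5 + 600×4.5 + 1400×8.5 + 600×11.5 = 28300.

28300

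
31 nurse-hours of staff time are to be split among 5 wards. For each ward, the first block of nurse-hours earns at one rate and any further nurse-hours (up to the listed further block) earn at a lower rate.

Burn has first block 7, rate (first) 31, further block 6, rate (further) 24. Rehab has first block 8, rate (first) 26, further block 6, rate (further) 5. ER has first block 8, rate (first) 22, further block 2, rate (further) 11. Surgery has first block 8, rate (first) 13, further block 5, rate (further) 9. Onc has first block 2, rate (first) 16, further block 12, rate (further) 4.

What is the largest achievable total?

Rank every tier by rate: Burn/first 31 > Rehab/first 26 > Burn/second 24 > ER/first 22 > Onc/first 16 > Surgery/first 13 > ER/second 11 > Surgery/second 9 > Rehab/second 5 > Onc/second 4.
Burn first at 31: fill all 7 ; 24 left.
Rehab/first (26): +8 ; 16 left.
Fill Burn second block (6 at 24) ; 10 left.
ER first at 22: fill all 8 ; 2 left.
Onc first at 16: fill all 2 ; 0 left.
Total = 31×7 + 26×8 + 24×6 + 22×8 + 16×2 = 777.

777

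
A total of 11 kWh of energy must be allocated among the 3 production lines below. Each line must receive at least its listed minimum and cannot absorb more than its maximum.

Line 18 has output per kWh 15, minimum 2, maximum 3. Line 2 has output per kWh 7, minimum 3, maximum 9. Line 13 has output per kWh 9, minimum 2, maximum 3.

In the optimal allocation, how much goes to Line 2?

Meeting every minimum uses 2+3+2 = 7 kWh, leaving 4.
Rank by output per kWh: Line 18 15 > Line 13 9 > Line 2 7.
Line 18 takes 1 more to reach its cap of 3 — 3 left.
Line 13 takes 1 more to reach its cap of 3 — 2 left.
Line 2 has room for 6 more but only 2 remain, so it gets 5.

5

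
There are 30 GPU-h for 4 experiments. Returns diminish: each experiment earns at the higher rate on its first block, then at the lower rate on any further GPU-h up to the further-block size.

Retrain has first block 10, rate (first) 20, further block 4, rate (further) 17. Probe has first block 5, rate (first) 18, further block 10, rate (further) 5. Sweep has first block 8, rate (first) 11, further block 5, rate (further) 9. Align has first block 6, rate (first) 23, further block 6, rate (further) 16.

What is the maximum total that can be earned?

576

Rank every tier by rate: Align/T1 23 > Retrain/T1 20 > Probe/T1 18 > Retrain/T2 17 > Align/T2 16 > Sweep/T1 11 > Sweep/T2 9 > Probe/T2 5.
Fill Align T1 block (6 at 23) — 24 left.
Retrain/T1 (20): +10 — 14 left.
Fill Probe T1 block (5 at 18) — 9 left.
Fill Retrain T2 block (4 at 17) — 5 left.
5 remain; put them into Align T2 at 16.
Total = 23×6 + 20×10 + 18×5 + 17×4 + 16×5 = 576.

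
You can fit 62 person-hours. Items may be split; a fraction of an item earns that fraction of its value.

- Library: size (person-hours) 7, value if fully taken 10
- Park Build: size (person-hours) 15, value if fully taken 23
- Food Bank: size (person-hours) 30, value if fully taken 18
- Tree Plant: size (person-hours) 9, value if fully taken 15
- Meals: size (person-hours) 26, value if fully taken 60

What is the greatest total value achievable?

111

Best value per unit of size first: Meals 60/26≈2.31, Tree Plant 15/9≈1.67, Park Build 23/15≈1.53, Library 10/7≈1.43, Food Bank 18/30≈0.6.
All 26 person-hours of Meals fit (value 60) — 36 remain.
Take all of Tree Plant (9 person-hours, value 15) — 27 person-hours left.
Take all of Park Build (15 person-hours, value 23) — 12 person-hours left.
All 7 person-hours of Library fit (value 10) — 5 remain.
Fill the last 5 person-hours with part of Food Bank: 5/30 of it earns 3.
Total value = 111.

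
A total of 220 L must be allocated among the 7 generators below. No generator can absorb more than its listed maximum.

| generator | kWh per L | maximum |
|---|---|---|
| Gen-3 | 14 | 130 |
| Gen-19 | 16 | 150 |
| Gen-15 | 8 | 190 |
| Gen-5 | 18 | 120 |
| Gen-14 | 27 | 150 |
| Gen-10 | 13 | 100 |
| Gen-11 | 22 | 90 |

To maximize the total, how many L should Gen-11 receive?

Order the generators by kWh per L: Gen-14 27 > Gen-11 22 > Gen-5 18 > Gen-19 16 > Gen-3 14 > Gen-10 13 > Gen-15 8.
Gen-14 takes 150 to reach its cap of 150 ; 70 left.
Gen-11: +70 (room for 90) → 70. Pool exhausted.

70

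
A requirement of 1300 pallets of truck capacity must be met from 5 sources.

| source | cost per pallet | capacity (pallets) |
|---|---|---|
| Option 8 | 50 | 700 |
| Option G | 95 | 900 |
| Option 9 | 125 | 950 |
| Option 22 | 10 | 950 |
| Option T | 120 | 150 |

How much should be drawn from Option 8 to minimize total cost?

Fill from the cheapest source first.
Take 950 from Option 22 at 10 — need 350 more.
Option 8 (50): take the remaining 350 — done.
Option G, Option T, Option 9: unused.

350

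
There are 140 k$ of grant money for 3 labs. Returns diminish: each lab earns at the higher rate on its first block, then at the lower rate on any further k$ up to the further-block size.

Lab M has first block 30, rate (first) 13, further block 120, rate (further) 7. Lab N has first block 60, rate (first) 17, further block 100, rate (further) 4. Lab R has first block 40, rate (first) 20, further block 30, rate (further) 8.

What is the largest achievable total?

Treat each block as its own option and order by rate: Lab R/tier1 20 > Lab N/tier1 17 > Lab M/tier1 13 > Lab R/tier2 8 > Lab M/tier2 7 > Lab N/tier2 4.
Fill Lab R tier1 block (40 at 20) → 100 left.
Lab N tier1 at 17: fill all 60 → 40 left.
Lab M/tier1 (13): +30 → 10 left.
Lab R/tier2: +10 of 30 at 8; pool empty.
Total = 20×40 + 17×60 + 13×30 + 8×10 = 2290.

2290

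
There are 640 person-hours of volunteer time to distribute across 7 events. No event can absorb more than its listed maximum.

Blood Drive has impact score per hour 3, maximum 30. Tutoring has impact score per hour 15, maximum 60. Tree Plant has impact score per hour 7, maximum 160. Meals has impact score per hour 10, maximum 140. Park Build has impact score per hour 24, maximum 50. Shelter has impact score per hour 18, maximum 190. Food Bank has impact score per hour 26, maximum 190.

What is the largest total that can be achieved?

11930

Order the events by impact score per hour: Food Bank 26 > Park Build 24 > Shelter 18 > Tutoring 15 > Meals 10 > Tree Plant 7 > Blood Drive 3.
Give Food Bank 190 to hit its cap of 190 → 450 left.
Give Park Build 50 to hit its cap of 50 → 400 left.
Give Shelter 190 to hit its cap of 190 → 210 left.
Give Tutoring 60 to hit its cap of 60 → 150 left.
Give Meals 140 to hit its cap of 140 → 10 left.
Tree Plant has room for 160 but only 10 remain, so it gets 10.
Total = 15×60 + 7×10 + 10×140 + 24×50 + 18×190 + 26×190 = 11930.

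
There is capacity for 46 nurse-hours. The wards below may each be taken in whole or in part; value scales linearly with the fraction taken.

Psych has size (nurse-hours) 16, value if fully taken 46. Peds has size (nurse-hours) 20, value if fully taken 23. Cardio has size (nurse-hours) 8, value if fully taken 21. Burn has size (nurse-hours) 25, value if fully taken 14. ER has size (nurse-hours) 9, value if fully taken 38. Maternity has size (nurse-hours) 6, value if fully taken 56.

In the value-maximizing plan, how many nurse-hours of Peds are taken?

Sort by value density: Maternity 56/6≈9.33, ER 38/9≈4.22, Psych 46/16≈2.88, Cardio 21/8≈2.62, Peds 23/20≈1.15, Burn 14/25≈0.56.
All 6 nurse-hours of Maternity fit (value 56) — 40 remain.
All 9 nurse-hours of ER fit (value 38) — 31 remain.
All 16 nurse-hours of Psych fit (value 46) — 15 remain.
All 8 nurse-hours of Cardio fit (value 21) — 7 remain.
Only 7 nurse-hours remain; take 7/20 of Peds for value 23×7/20 = 8.05.

7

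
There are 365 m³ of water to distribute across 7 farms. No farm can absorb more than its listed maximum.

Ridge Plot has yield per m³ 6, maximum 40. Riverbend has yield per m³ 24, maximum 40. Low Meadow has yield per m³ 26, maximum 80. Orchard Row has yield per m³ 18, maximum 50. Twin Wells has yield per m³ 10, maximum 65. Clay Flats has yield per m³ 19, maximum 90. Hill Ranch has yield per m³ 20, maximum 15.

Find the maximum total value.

6750

Order the farms by yield per m³: Low Meadow 26 > Riverbend 24 > Hill Ranch 20 > Clay Flats 19 > Orchard Row 18 > Twin Wells 10 > Ridge Plot 6.
Low Meadow: +80 to 80 (cap) → 285 left.
Give Riverbend 40 to hit its cap of 40 → 245 left.
Hill Ranch takes 15 to reach its cap of 15 → 230 left.
Clay Flats takes 90 to reach its cap of 90 → 140 left.
Orchard Row takes 50 to reach its cap of 50 → 90 left.
Twin Wells takes 65 to reach its cap of 65 → 25 left.
Only 25 left; Ridge Plot takes them to reach 25.
Total = 6×25 + 24×40 + 26×80 + 18×50 + 10×65 + 19×90 + 20×15 = 6750.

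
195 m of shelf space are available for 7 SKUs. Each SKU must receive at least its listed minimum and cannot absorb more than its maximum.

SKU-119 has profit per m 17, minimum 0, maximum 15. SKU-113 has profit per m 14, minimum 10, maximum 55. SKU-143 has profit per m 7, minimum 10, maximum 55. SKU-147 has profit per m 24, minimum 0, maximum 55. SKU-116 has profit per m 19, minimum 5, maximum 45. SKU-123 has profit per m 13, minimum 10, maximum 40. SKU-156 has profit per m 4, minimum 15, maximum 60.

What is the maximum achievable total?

Meeting every minimum uses 0+10+10+0+5+10+15 = 50 m, leaving 145.
Highest profit per m first: SKU-147 24 > SKU-116 19 > SKU-119 17 > SKU-113 14 > SKU-123 13 > SKU-143 7 > SKU-156 4.
Give SKU-147 55 more to hit its cap of 55 ; 90 left.
Give SKU-116 40 more to hit its cap of 45 ; 50 left.
SKU-119 takes 15 more to reach its cap of 15 ; 35 left.
SKU-113 has room for 45 more but only 35 remain, so it gets 45.
Total = 17×15 + 14×45 + 7×10 + 24×55 + 19×45 + 13×10 + 4×15 = 3320.

3320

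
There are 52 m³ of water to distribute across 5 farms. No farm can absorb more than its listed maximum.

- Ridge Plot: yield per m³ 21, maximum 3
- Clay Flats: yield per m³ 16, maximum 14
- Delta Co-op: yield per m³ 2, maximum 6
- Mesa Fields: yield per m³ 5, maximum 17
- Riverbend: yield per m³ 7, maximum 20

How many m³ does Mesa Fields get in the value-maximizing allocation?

15

Highest yield per m³ first: Ridge Plot 21 > Clay Flats 16 > Riverbend 7 > Mesa Fields 5 > Delta Co-op 2.
Ridge Plot takes 3 to reach its cap of 3 ; 49 left.
Give Clay Flats 14 to hit its cap of 14 ; 35 left.
Give Riverbend 20 to hit its cap of 20 ; 15 left.
Only 15 left; Mesa Fields takes them to reach 15.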